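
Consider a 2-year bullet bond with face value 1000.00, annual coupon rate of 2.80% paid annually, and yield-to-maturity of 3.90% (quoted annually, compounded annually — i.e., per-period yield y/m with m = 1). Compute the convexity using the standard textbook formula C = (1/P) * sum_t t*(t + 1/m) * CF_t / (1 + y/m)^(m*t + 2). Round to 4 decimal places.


Coupon per period c = face * coupon_rate / m = 28.000000
Periods per year m = 1; per-period yield y/m = 0.039000
Number of cashflows N = 2
Cashflows (t years, CF_t, discount factor 1/(1+y/m)^(m*t), PV):
  t = 1.0000: CF_t = 28.000000, DF = 0.962464, PV = 26.948989
  t = 2.0000: CF_t = 1028.000000, DF = 0.926337, PV = 952.274203
Price P = sum_t PV_t = 979.223193
Convexity numerator sum_t t*(t + 1/m) * CF_t / (1+y/m)^(m*t + 2):
  t = 1.0000: term = 49.927680
  t = 2.0000: term = 5292.759676
Convexity = (1/P) * sum = 5342.687356 / 979.223193 = 5.456047

Answer: Convexity = 5.4560


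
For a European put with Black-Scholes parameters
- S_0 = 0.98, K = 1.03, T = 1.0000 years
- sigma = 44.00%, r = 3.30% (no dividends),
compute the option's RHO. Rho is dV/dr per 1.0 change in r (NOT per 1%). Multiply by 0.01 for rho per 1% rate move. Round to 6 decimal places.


d1 = 0.1819056601; d2 = -0.2580943399
phi(d1) = 0.3923961480; exp(-qT) = 1.0000000000; exp(-rT) = 0.9675385596
N(-d2) = 0.6018329501
Rho = -K*T*exp(-rT)*N(-d2) = -1.0300 * 1.0000 * 0.9675385596 * 0.6018329501 = -0.599765

Answer: Rho = -0.599765


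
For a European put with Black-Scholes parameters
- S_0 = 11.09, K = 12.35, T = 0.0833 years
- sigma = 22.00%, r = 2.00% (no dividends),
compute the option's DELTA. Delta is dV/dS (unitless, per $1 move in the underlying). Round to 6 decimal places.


d1 = -1.6368068142; d2 = -1.7003026409
phi(d1) = 0.1045064166; exp(-qT) = 1.0000000000; exp(-rT) = 0.9983353870
N(-d1) = 0.9491645793
Delta = -exp(-qT) * N(-d1) = -1.0000000000 * 0.9491645793 = -0.949165

Answer: Delta = -0.949165


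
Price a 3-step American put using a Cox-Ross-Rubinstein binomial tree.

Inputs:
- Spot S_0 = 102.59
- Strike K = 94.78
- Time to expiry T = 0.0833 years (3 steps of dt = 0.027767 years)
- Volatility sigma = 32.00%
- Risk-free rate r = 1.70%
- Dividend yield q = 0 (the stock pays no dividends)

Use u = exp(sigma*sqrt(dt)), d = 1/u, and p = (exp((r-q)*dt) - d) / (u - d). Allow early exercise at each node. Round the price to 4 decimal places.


Answer: Price = V(0,0) = 0.9681

Derivation:
dt = T/N = 0.027767
u = exp(sigma*sqrt(dt)) = 1.054770; d = 1/u = 0.948074
p = (exp((r-q)*dt) - d) / (u - d) = 0.491098
Discount per step: exp(-r*dt) = 0.999528
Stock lattice S(k, i) with i counting down-moves:
  k=0: S(0,0) = 102.5900
  k=1: S(1,0) = 108.2088; S(1,1) = 97.2629
  k=2: S(2,0) = 114.1354; S(2,1) = 102.5900; S(2,2) = 92.2124
  k=3: S(3,0) = 120.3866; S(3,1) = 108.2088; S(3,2) = 97.2629; S(3,3) = 87.4242
Terminal payoffs V(N, i) = max(K - S_T, 0):
  V(3,0) = 0.000000; V(3,1) = 0.000000; V(3,2) = 0.000000; V(3,3) = 7.355771
Backward induction: V(k, i) = exp(-r*dt) * [p * V(k+1, i) + (1-p) * V(k+1, i+1)]; then take max(V_cont, immediate exercise) for American.
  V(2,0) = exp(-r*dt) * [p*0.000000 + (1-p)*0.000000] = 0.000000; exercise = 0.000000; V(2,0) = max -> 0.000000
  V(2,1) = exp(-r*dt) * [p*0.000000 + (1-p)*0.000000] = 0.000000; exercise = 0.000000; V(2,1) = max -> 0.000000
  V(2,2) = exp(-r*dt) * [p*0.000000 + (1-p)*7.355771] = 3.741603; exercise = 2.567552; V(2,2) = max -> 3.741603
  V(1,0) = exp(-r*dt) * [p*0.000000 + (1-p)*0.000000] = 0.000000; exercise = 0.000000; V(1,0) = max -> 0.000000
  V(1,1) = exp(-r*dt) * [p*0.000000 + (1-p)*3.741603] = 1.903212; exercise = 0.000000; V(1,1) = max -> 1.903212
  V(0,0) = exp(-r*dt) * [p*0.000000 + (1-p)*1.903212] = 0.968092; exercise = 0.000000; V(0,0) = max -> 0.968092


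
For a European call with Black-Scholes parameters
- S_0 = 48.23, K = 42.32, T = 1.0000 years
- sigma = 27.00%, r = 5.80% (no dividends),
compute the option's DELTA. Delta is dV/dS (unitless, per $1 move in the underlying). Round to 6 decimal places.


d1 = 0.8339683205; d2 = 0.5639683205
phi(d1) = 0.2817626827; exp(-qT) = 1.0000000000; exp(-rT) = 0.9436499474
N(d1) = 0.7978505821
Delta = exp(-qT) * N(d1) = 1.0000000000 * 0.7978505821 = 0.797851

Answer: Delta = 0.797851


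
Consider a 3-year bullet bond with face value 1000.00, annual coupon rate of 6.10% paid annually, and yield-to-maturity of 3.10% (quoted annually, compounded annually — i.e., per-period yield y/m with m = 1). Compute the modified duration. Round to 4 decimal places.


Coupon per period c = face * coupon_rate / m = 61.000000
Periods per year m = 1; per-period yield y/m = 0.031000
Number of cashflows N = 3
Cashflows (t years, CF_t, discount factor 1/(1+y/m)^(m*t), PV):
  t = 1.0000: CF_t = 61.000000, DF = 0.969932, PV = 59.165858
  t = 2.0000: CF_t = 61.000000, DF = 0.940768, PV = 57.386866
  t = 3.0000: CF_t = 1061.000000, DF = 0.912481, PV = 968.142729
Price P = sum_t PV_t = 1084.695453
First compute Macaulay numerator sum_t t * PV_t:
  t * PV_t at t = 1.0000: 59.165858
  t * PV_t at t = 2.0000: 114.773731
  t * PV_t at t = 3.0000: 2904.428186
Macaulay duration D = 3078.367776 / 1084.695453 = 2.838002
Modified duration = D / (1 + y/m) = 2.838002 / (1 + 0.031000) = 2.752669

Answer: Modified duration = 2.7527


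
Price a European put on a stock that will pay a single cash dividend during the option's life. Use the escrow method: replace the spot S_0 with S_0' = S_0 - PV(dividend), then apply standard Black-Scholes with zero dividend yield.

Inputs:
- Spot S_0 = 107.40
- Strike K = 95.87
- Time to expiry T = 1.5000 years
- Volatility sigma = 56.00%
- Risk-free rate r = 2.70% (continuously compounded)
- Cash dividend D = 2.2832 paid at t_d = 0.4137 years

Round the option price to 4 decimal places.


PV(D) = D * exp(-r * t_d) = 2.2832 * 0.98889225 = 2.25783879
S_0' = S_0 - PV(D) = 107.4000 - 2.25783879 = 105.14216121
d1 = (ln(S_0'/K) + (r + sigma^2/2)*T) / (sigma*sqrt(T)) = 0.53658441
d2 = d1 - sigma*sqrt(T) = -0.14927272
exp(-rT) = 0.96030916
N(-d1) = 0.29577736; N(-d2) = 0.55933078
P = K * exp(-rT) * N(-d2) - S_0' * N(-d1) = 95.8700 * 0.96030916 * 0.55933078 - 105.14216121 * 0.29577736 = 20.3960

Answer: Price = 20.3960


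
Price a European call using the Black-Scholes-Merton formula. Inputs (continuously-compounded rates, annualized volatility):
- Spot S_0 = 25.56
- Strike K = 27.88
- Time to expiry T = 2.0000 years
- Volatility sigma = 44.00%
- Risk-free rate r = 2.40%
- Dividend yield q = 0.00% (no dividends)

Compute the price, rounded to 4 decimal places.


d1 = (ln(S/K) + (r - q + 0.5*sigma^2) * T) / (sigma * sqrt(T)) = 0.24864292
d2 = d1 - sigma * sqrt(T) = -0.37361105
exp(-rT) = 0.95313379; exp(-qT) = 1.00000000
C = S_0 * exp(-qT) * N(d1) - K * exp(-rT) * N(d2)
N(d1) = 0.59818150; N(d2) = 0.35434686
C = 25.5600 * 1.00000000 * 0.59818150 - 27.8800 * 0.95313379 * 0.35434686 = 5.8733

Answer: Price = 5.8733


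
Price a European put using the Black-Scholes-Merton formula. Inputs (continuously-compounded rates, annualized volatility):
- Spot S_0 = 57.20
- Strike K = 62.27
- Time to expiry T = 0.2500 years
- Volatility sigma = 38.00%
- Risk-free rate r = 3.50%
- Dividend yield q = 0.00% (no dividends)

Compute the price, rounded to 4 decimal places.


d1 = (ln(S/K) + (r - q + 0.5*sigma^2) * T) / (sigma * sqrt(T)) = -0.30592563
d2 = d1 - sigma * sqrt(T) = -0.49592563
exp(-rT) = 0.99128817; exp(-qT) = 1.00000000
P = K * exp(-rT) * N(-d2) - S_0 * exp(-qT) * N(-d1)
N(-d1) = 0.62016937; N(-d2) = 0.69002656
P = 62.2700 * 0.99128817 * 0.69002656 - 57.2000 * 1.00000000 * 0.62016937 = 7.1199

Answer: Price = 7.1199


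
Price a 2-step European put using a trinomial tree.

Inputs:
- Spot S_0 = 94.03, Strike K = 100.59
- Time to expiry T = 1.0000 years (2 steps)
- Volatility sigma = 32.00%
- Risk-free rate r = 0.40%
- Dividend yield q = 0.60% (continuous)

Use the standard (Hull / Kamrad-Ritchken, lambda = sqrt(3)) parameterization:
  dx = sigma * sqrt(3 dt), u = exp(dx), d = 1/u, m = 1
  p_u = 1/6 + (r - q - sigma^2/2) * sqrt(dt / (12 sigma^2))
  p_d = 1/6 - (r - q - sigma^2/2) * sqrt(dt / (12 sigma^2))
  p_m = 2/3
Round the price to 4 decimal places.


dt = T/N = 0.500000; dx = sigma*sqrt(3*dt) = 0.391918
u = exp(dx) = 1.479817; d = 1/u = 0.675759
p_u = 0.132731, p_m = 0.666667, p_d = 0.200602
Discount per step: exp(-r*dt) = 0.998002
Stock lattice S(k, j) with j the centered position index:
  k=0: S(0,+0) = 94.0300
  k=1: S(1,-1) = 63.5416; S(1,+0) = 94.0300; S(1,+1) = 139.1472
  k=2: S(2,-2) = 42.9389; S(2,-1) = 63.5416; S(2,+0) = 94.0300; S(2,+1) = 139.1472; S(2,+2) = 205.9124
Terminal payoffs V(N, j) = max(K - S_T, 0):
  V(2,-2) = 57.651143; V(2,-1) = 37.048355; V(2,+0) = 6.560000; V(2,+1) = 0.000000; V(2,+2) = 0.000000
Backward induction: V(k, j) = exp(-r*dt) * [p_u * V(k+1, j+1) + p_m * V(k+1, j) + p_d * V(k+1, j-1)]
  V(1,-1) = exp(-r*dt) * [p_u*6.560000 + p_m*37.048355 + p_d*57.651143] = 37.060376
  V(1,+0) = exp(-r*dt) * [p_u*0.000000 + p_m*6.560000 + p_d*37.048355] = 11.781732
  V(1,+1) = exp(-r*dt) * [p_u*0.000000 + p_m*0.000000 + p_d*6.560000] = 1.313322
  V(0,+0) = exp(-r*dt) * [p_u*1.313322 + p_m*11.781732 + p_d*37.060376] = 15.432308

Answer: Price = V(0,0) = 15.4323


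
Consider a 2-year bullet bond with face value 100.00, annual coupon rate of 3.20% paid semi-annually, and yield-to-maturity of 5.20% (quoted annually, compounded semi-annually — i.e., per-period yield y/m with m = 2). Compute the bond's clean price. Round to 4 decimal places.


Answer: Price = 96.2471

Derivation:
Coupon per period c = face * coupon_rate / m = 1.600000
Periods per year m = 2; per-period yield y/m = 0.026000
Number of cashflows N = 4
Cashflows (t years, CF_t, discount factor 1/(1+y/m)^(m*t), PV):
  t = 0.5000: CF_t = 1.600000, DF = 0.974659, PV = 1.559454
  t = 1.0000: CF_t = 1.600000, DF = 0.949960, PV = 1.519936
  t = 1.5000: CF_t = 1.600000, DF = 0.925887, PV = 1.481419
  t = 2.0000: CF_t = 101.600000, DF = 0.902424, PV = 91.686262
Price P = sum_t PV_t = 96.247071


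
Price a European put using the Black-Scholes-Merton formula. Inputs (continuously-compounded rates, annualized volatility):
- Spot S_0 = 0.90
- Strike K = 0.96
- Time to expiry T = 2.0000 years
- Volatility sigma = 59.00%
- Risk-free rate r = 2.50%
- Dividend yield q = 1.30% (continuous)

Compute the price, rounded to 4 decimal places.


d1 = (ln(S/K) + (r - q + 0.5*sigma^2) * T) / (sigma * sqrt(T)) = 0.36860815
d2 = d1 - sigma * sqrt(T) = -0.46577785
exp(-rT) = 0.95122942; exp(-qT) = 0.97433509
P = K * exp(-rT) * N(-d2) - S_0 * exp(-qT) * N(-d1)
N(-d1) = 0.35620991; N(-d2) = 0.67931274
P = 0.9600 * 0.95122942 * 0.67931274 - 0.9000 * 0.97433509 * 0.35620991 = 0.3080

Answer: Price = 0.3080


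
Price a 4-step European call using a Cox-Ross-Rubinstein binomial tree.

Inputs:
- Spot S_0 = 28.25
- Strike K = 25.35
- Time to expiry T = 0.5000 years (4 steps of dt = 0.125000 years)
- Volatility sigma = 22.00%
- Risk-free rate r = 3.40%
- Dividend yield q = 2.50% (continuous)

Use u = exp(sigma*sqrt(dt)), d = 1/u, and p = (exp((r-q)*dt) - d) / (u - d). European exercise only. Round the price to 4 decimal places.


Answer: Price = V(0,0) = 3.5929

Derivation:
dt = T/N = 0.125000
u = exp(sigma*sqrt(dt)) = 1.080887; d = 1/u = 0.925166
p = (exp((r-q)*dt) - d) / (u - d) = 0.487793
Discount per step: exp(-r*dt) = 0.995759
Stock lattice S(k, i) with i counting down-moves:
  k=0: S(0,0) = 28.2500
  k=1: S(1,0) = 30.5350; S(1,1) = 26.1359
  k=2: S(2,0) = 33.0049; S(2,1) = 28.2500; S(2,2) = 24.1801
  k=3: S(3,0) = 35.6746; S(3,1) = 30.5350; S(3,2) = 26.1359; S(3,3) = 22.3706
  k=4: S(4,0) = 38.5602; S(4,1) = 33.0049; S(4,2) = 28.2500; S(4,3) = 24.1801; S(4,4) = 20.6965
Terminal payoffs V(N, i) = max(S_T - K, 0):
  V(4,0) = 13.210192; V(4,1) = 7.654930; V(4,2) = 2.900000; V(4,3) = 0.000000; V(4,4) = 0.000000
Backward induction: V(k, i) = exp(-r*dt) * [p * V(k+1, i) + (1-p) * V(k+1, i+1)].
  V(3,0) = exp(-r*dt) * [p*13.210192 + (1-p)*7.654930] = 10.320791
  V(3,1) = exp(-r*dt) * [p*7.654930 + (1-p)*2.900000] = 5.197286
  V(3,2) = exp(-r*dt) * [p*2.900000 + (1-p)*0.000000] = 1.408600
  V(3,3) = exp(-r*dt) * [p*0.000000 + (1-p)*0.000000] = 0.000000
  V(2,0) = exp(-r*dt) * [p*10.320791 + (1-p)*5.197286] = 7.663854
  V(2,1) = exp(-r*dt) * [p*5.197286 + (1-p)*1.408600] = 3.242883
  V(2,2) = exp(-r*dt) * [p*1.408600 + (1-p)*0.000000] = 0.684191
  V(1,0) = exp(-r*dt) * [p*7.663854 + (1-p)*3.242883] = 5.376503
  V(1,1) = exp(-r*dt) * [p*3.242883 + (1-p)*0.684191] = 1.924108
  V(0,0) = exp(-r*dt) * [p*5.376503 + (1-p)*1.924108] = 3.592859


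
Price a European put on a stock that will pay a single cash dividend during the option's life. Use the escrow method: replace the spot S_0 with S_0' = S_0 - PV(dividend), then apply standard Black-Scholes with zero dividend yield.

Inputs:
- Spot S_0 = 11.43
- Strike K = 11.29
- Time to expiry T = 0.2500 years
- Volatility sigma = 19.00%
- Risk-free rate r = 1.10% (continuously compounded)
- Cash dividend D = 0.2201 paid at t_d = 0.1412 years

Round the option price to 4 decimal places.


Answer: Price = 0.4504

Derivation:
PV(D) = D * exp(-r * t_d) = 0.2201 * 0.99844801 = 0.21975841
S_0' = S_0 - PV(D) = 11.4300 - 0.21975841 = 11.21024159
d1 = (ln(S_0'/K) + (r + sigma^2/2)*T) / (sigma*sqrt(T)) = 0.00182011
d2 = d1 - sigma*sqrt(T) = -0.09317989
exp(-rT) = 0.99725378
N(-d1) = 0.49927388; N(-d2) = 0.53711968
P = K * exp(-rT) * N(-d2) - S_0' * N(-d1) = 11.2900 * 0.99725378 * 0.53711968 - 11.21024159 * 0.49927388 = 0.4504


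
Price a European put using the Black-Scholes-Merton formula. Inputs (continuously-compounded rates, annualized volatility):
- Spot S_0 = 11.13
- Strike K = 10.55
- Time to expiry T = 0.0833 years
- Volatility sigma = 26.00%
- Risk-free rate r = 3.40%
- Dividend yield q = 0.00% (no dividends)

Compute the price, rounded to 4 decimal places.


d1 = (ln(S/K) + (r - q + 0.5*sigma^2) * T) / (sigma * sqrt(T)) = 0.78845460
d2 = d1 - sigma * sqrt(T) = 0.71341408
exp(-rT) = 0.99717181; exp(-qT) = 1.00000000
P = K * exp(-rT) * N(-d2) - S_0 * exp(-qT) * N(-d1)
N(-d1) = 0.21521542; N(-d2) = 0.23779478
P = 10.5500 * 0.99717181 * 0.23779478 - 11.1300 * 1.00000000 * 0.21521542 = 0.1063

Answer: Price = 0.1063


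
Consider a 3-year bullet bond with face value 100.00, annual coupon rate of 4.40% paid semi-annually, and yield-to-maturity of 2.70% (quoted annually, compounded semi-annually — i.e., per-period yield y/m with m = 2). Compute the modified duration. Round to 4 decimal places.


Coupon per period c = face * coupon_rate / m = 2.200000
Periods per year m = 2; per-period yield y/m = 0.013500
Number of cashflows N = 6
Cashflows (t years, CF_t, discount factor 1/(1+y/m)^(m*t), PV):
  t = 0.5000: CF_t = 2.200000, DF = 0.986680, PV = 2.170696
  t = 1.0000: CF_t = 2.200000, DF = 0.973537, PV = 2.141782
  t = 1.5000: CF_t = 2.200000, DF = 0.960569, PV = 2.113253
  t = 2.0000: CF_t = 2.200000, DF = 0.947774, PV = 2.085104
  t = 2.5000: CF_t = 2.200000, DF = 0.935150, PV = 2.057330
  t = 3.0000: CF_t = 102.200000, DF = 0.922694, PV = 94.299280
Price P = sum_t PV_t = 104.867444
First compute Macaulay numerator sum_t t * PV_t:
  t * PV_t at t = 0.5000: 1.085348
  t * PV_t at t = 1.0000: 2.141782
  t * PV_t at t = 1.5000: 3.169879
  t * PV_t at t = 2.0000: 4.170207
  t * PV_t at t = 2.5000: 5.143324
  t * PV_t at t = 3.0000: 282.897841
Macaulay duration D = 298.608381 / 104.867444 = 2.847484
Modified duration = D / (1 + y/m) = 2.847484 / (1 + 0.013500) = 2.809555

Answer: Modified duration = 2.8096


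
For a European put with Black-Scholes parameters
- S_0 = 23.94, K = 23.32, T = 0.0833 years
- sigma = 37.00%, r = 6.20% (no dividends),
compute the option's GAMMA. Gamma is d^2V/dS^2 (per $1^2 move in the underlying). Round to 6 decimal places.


d1 = 0.3474704298; d2 = 0.2406819941
phi(d1) = 0.3755715113; exp(-qT) = 1.0000000000; exp(-rT) = 0.9948487136
Gamma = exp(-qT) * phi(d1) / (S * sigma * sqrt(T)) = 1.0000000000 * 0.3755715113 / (23.9400 * 0.3700 * 0.2886173938) = 0.146908

Answer: Gamma = 0.146908


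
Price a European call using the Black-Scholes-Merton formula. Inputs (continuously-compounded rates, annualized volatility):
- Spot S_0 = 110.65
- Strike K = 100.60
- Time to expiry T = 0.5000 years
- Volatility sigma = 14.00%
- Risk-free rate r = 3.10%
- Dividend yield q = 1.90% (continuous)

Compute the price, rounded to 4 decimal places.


d1 = (ln(S/K) + (r - q + 0.5*sigma^2) * T) / (sigma * sqrt(T)) = 1.07197195
d2 = d1 - sigma * sqrt(T) = 0.97297700
exp(-rT) = 0.98461951; exp(-qT) = 0.99054498
C = S_0 * exp(-qT) * N(d1) - K * exp(-rT) * N(d2)
N(d1) = 0.85813368; N(d2) = 0.83471763
C = 110.6500 * 0.99054498 * 0.85813368 - 100.6000 * 0.98461951 * 0.83471763 = 11.3737

Answer: Price = 11.3737


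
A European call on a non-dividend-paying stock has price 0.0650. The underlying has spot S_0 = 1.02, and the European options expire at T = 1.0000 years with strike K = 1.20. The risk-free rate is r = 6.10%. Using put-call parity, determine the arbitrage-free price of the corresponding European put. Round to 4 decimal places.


Put-call parity: C - P = S_0 * exp(-qT) - K * exp(-rT).
S_0 * exp(-qT) = 1.0200 * 1.00000000 = 1.02000000
K * exp(-rT) = 1.2000 * 0.94082324 = 1.12898789
P = C - S*exp(-qT) + K*exp(-rT)
P = 0.0650 - 1.02000000 + 1.12898789 = 0.1740

Answer: Put price = 0.1740


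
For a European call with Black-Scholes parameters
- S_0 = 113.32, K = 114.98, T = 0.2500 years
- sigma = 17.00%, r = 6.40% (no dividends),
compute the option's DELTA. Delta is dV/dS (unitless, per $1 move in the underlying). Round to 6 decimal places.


Answer: Delta = 0.523782

Derivation:
d1 = 0.0596467620; d2 = -0.0253532380
phi(d1) = 0.3982332455; exp(-qT) = 1.0000000000; exp(-rT) = 0.9841273201
N(d1) = 0.5237815130
Delta = exp(-qT) * N(d1) = 1.0000000000 * 0.5237815130 = 0.523782


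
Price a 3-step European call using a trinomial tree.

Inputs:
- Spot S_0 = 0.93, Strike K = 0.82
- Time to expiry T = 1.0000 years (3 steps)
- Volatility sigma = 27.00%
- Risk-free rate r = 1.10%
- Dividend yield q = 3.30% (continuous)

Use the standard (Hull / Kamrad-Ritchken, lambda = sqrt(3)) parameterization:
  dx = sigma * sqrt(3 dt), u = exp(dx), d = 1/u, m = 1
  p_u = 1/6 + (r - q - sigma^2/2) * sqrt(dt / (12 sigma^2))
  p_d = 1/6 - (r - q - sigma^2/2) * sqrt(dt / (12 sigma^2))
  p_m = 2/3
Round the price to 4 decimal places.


Answer: Price = V(0,0) = 0.1454

Derivation:
dt = T/N = 0.333333; dx = sigma*sqrt(3*dt) = 0.270000
u = exp(dx) = 1.309964; d = 1/u = 0.763379
p_u = 0.130586, p_m = 0.666667, p_d = 0.202747
Discount per step: exp(-r*dt) = 0.996340
Stock lattice S(k, j) with j the centered position index:
  k=0: S(0,+0) = 0.9300
  k=1: S(1,-1) = 0.7099; S(1,+0) = 0.9300; S(1,+1) = 1.2183
  k=2: S(2,-2) = 0.5420; S(2,-1) = 0.7099; S(2,+0) = 0.9300; S(2,+1) = 1.2183; S(2,+2) = 1.5959
  k=3: S(3,-3) = 0.4137; S(3,-2) = 0.5420; S(3,-1) = 0.7099; S(3,+0) = 0.9300; S(3,+1) = 1.2183; S(3,+2) = 1.5959; S(3,+3) = 2.0906
Terminal payoffs V(N, j) = max(S_T - K, 0):
  V(3,-3) = 0.000000; V(3,-2) = 0.000000; V(3,-1) = 0.000000; V(3,+0) = 0.110000; V(3,+1) = 0.398267; V(3,+2) = 0.775886; V(3,+3) = 1.270554
Backward induction: V(k, j) = exp(-r*dt) * [p_u * V(k+1, j+1) + p_m * V(k+1, j) + p_d * V(k+1, j-1)]
  V(2,-2) = exp(-r*dt) * [p_u*0.000000 + p_m*0.000000 + p_d*0.000000] = 0.000000
  V(2,-1) = exp(-r*dt) * [p_u*0.110000 + p_m*0.000000 + p_d*0.000000] = 0.014312
  V(2,+0) = exp(-r*dt) * [p_u*0.398267 + p_m*0.110000 + p_d*0.000000] = 0.124883
  V(2,+1) = exp(-r*dt) * [p_u*0.775886 + p_m*0.398267 + p_d*0.110000] = 0.387709
  V(2,+2) = exp(-r*dt) * [p_u*1.270554 + p_m*0.775886 + p_d*0.398267] = 0.761126
  V(1,-1) = exp(-r*dt) * [p_u*0.124883 + p_m*0.014312 + p_d*0.000000] = 0.025755
  V(1,+0) = exp(-r*dt) * [p_u*0.387709 + p_m*0.124883 + p_d*0.014312] = 0.136286
  V(1,+1) = exp(-r*dt) * [p_u*0.761126 + p_m*0.387709 + p_d*0.124883] = 0.381783
  V(0,+0) = exp(-r*dt) * [p_u*0.381783 + p_m*0.136286 + p_d*0.025755] = 0.145400


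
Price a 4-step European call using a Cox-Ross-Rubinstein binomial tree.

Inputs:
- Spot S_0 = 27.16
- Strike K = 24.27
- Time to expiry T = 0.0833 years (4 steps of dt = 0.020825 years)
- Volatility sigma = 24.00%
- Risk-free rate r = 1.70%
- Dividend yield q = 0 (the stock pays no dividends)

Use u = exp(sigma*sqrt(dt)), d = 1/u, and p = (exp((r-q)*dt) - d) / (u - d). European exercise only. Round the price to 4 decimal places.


dt = T/N = 0.020825
u = exp(sigma*sqrt(dt)) = 1.035241; d = 1/u = 0.965959
p = (exp((r-q)*dt) - d) / (u - d) = 0.496453
Discount per step: exp(-r*dt) = 0.999646
Stock lattice S(k, i) with i counting down-moves:
  k=0: S(0,0) = 27.1600
  k=1: S(1,0) = 28.1171; S(1,1) = 26.2354
  k=2: S(2,0) = 29.1080; S(2,1) = 27.1600; S(2,2) = 25.3424
  k=3: S(3,0) = 30.1338; S(3,1) = 28.1171; S(3,2) = 26.2354; S(3,3) = 24.4797
  k=4: S(4,0) = 31.1957; S(4,1) = 29.1080; S(4,2) = 27.1600; S(4,3) = 25.3424; S(4,4) = 23.6464
Terminal payoffs V(N, i) = max(S_T - K, 0):
  V(4,0) = 6.925743; V(4,1) = 4.838012; V(4,2) = 2.890000; V(4,3) = 1.072356; V(4,4) = 0.000000
Backward induction: V(k, i) = exp(-r*dt) * [p * V(k+1, i) + (1-p) * V(k+1, i+1)].
  V(3,0) = exp(-r*dt) * [p*6.925743 + (1-p)*4.838012] = 5.872394
  V(3,1) = exp(-r*dt) * [p*4.838012 + (1-p)*2.890000] = 3.855732
  V(3,2) = exp(-r*dt) * [p*2.890000 + (1-p)*1.072356] = 1.974032
  V(3,3) = exp(-r*dt) * [p*1.072356 + (1-p)*0.000000] = 0.532186
  V(2,0) = exp(-r*dt) * [p*5.872394 + (1-p)*3.855732] = 4.855191
  V(2,1) = exp(-r*dt) * [p*3.855732 + (1-p)*1.974032] = 2.907178
  V(2,2) = exp(-r*dt) * [p*1.974032 + (1-p)*0.532186] = 1.247553
  V(1,0) = exp(-r*dt) * [p*4.855191 + (1-p)*2.907178] = 3.872904
  V(1,1) = exp(-r*dt) * [p*2.907178 + (1-p)*1.247553] = 2.070746
  V(0,0) = exp(-r*dt) * [p*3.872904 + (1-p)*2.070746] = 2.964383

Answer: Price = V(0,0) = 2.9644


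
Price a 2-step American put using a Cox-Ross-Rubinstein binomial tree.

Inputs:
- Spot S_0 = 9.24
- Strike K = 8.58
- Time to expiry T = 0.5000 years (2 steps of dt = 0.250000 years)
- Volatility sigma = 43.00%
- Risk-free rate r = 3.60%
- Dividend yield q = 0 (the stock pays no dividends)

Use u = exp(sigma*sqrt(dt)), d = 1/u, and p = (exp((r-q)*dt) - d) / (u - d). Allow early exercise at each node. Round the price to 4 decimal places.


Answer: Price = V(0,0) = 0.7160

Derivation:
dt = T/N = 0.250000
u = exp(sigma*sqrt(dt)) = 1.239862; d = 1/u = 0.806541
p = (exp((r-q)*dt) - d) / (u - d) = 0.467320
Discount per step: exp(-r*dt) = 0.991040
Stock lattice S(k, i) with i counting down-moves:
  k=0: S(0,0) = 9.2400
  k=1: S(1,0) = 11.4563; S(1,1) = 7.4524
  k=2: S(2,0) = 14.2043; S(2,1) = 9.2400; S(2,2) = 6.0107
Terminal payoffs V(N, i) = max(K - S_T, 0):
  V(2,0) = 0.000000; V(2,1) = 0.000000; V(2,2) = 2.569296
Backward induction: V(k, i) = exp(-r*dt) * [p * V(k+1, i) + (1-p) * V(k+1, i+1)]; then take max(V_cont, immediate exercise) for American.
  V(1,0) = exp(-r*dt) * [p*0.000000 + (1-p)*0.000000] = 0.000000; exercise = 0.000000; V(1,0) = max -> 0.000000
  V(1,1) = exp(-r*dt) * [p*0.000000 + (1-p)*2.569296] = 1.356351; exercise = 1.127557; V(1,1) = max -> 1.356351
  V(0,0) = exp(-r*dt) * [p*0.000000 + (1-p)*1.356351] = 0.716028; exercise = 0.000000; V(0,0) = max -> 0.716028


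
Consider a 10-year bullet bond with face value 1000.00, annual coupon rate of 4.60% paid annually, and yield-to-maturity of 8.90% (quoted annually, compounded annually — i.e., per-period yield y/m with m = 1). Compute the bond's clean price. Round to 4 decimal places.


Coupon per period c = face * coupon_rate / m = 46.000000
Periods per year m = 1; per-period yield y/m = 0.089000
Number of cashflows N = 10
Cashflows (t years, CF_t, discount factor 1/(1+y/m)^(m*t), PV):
  t = 1.0000: CF_t = 46.000000, DF = 0.918274, PV = 42.240588
  t = 2.0000: CF_t = 46.000000, DF = 0.843226, PV = 38.788418
  t = 3.0000: CF_t = 46.000000, DF = 0.774313, PV = 35.618382
  t = 4.0000: CF_t = 46.000000, DF = 0.711031, PV = 32.707422
  t = 5.0000: CF_t = 46.000000, DF = 0.652921, PV = 30.034364
  t = 6.0000: CF_t = 46.000000, DF = 0.599560, PV = 27.579764
  t = 7.0000: CF_t = 46.000000, DF = 0.550560, PV = 25.325771
  t = 8.0000: CF_t = 46.000000, DF = 0.505565, PV = 23.255988
  t = 9.0000: CF_t = 46.000000, DF = 0.464247, PV = 21.355361
  t = 10.0000: CF_t = 1046.000000, DF = 0.426306, PV = 445.915827
Price P = sum_t PV_t = 722.821885

Answer: Price = 722.8219


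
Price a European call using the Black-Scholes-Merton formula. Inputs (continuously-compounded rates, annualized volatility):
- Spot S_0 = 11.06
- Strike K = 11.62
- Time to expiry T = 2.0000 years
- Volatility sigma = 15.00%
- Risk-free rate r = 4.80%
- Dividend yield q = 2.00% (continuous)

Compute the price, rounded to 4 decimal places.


d1 = (ln(S/K) + (r - q + 0.5*sigma^2) * T) / (sigma * sqrt(T)) = 0.13721287
d2 = d1 - sigma * sqrt(T) = -0.07491917
exp(-rT) = 0.90846402; exp(-qT) = 0.96078944
C = S_0 * exp(-qT) * N(d1) - K * exp(-rT) * N(d2)
N(d1) = 0.55456873; N(d2) = 0.47013951
C = 11.0600 * 0.96078944 * 0.55456873 - 11.6200 * 0.90846402 * 0.47013951 = 0.9301

Answer: Price = 0.9301


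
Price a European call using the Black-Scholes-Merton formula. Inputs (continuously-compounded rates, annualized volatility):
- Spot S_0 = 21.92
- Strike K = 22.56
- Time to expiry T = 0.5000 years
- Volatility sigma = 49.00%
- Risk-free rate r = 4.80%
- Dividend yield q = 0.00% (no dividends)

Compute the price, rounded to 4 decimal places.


d1 = (ln(S/K) + (r - q + 0.5*sigma^2) * T) / (sigma * sqrt(T)) = 0.15944835
d2 = d1 - sigma * sqrt(T) = -0.18703397
exp(-rT) = 0.97628571; exp(-qT) = 1.00000000
C = S_0 * exp(-qT) * N(d1) - K * exp(-rT) * N(d2)
N(d1) = 0.56334218; N(d2) = 0.42581700
C = 21.9200 * 1.00000000 * 0.56334218 - 22.5600 * 0.97628571 * 0.42581700 = 2.9698

Answer: Price = 2.9698


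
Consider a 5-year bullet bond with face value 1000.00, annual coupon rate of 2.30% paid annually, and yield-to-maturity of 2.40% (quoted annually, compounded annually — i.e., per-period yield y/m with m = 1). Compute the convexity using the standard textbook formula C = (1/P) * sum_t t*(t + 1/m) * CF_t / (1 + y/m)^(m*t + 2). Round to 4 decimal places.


Answer: Convexity = 26.9334

Derivation:
Coupon per period c = face * coupon_rate / m = 23.000000
Periods per year m = 1; per-period yield y/m = 0.024000
Number of cashflows N = 5
Cashflows (t years, CF_t, discount factor 1/(1+y/m)^(m*t), PV):
  t = 1.0000: CF_t = 23.000000, DF = 0.976562, PV = 22.460938
  t = 2.0000: CF_t = 23.000000, DF = 0.953674, PV = 21.934509
  t = 3.0000: CF_t = 23.000000, DF = 0.931323, PV = 21.420419
  t = 4.0000: CF_t = 23.000000, DF = 0.909495, PV = 20.918378
  t = 5.0000: CF_t = 1023.000000, DF = 0.888178, PV = 908.606523
Price P = sum_t PV_t = 995.340767
Convexity numerator sum_t t*(t + 1/m) * CF_t / (1+y/m)^(m*t + 2):
  t = 1.0000: term = 42.840838
  t = 2.0000: term = 125.510269
  t = 3.0000: term = 245.137244
  t = 4.0000: term = 398.986399
  t = 5.0000: term = 25995.441151
Convexity = (1/P) * sum = 26807.915902 / 995.340767 = 26.933405


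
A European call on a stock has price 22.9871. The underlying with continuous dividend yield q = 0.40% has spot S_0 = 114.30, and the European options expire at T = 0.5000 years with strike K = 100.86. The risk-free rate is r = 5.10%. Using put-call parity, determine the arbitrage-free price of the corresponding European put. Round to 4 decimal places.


Put-call parity: C - P = S_0 * exp(-qT) - K * exp(-rT).
S_0 * exp(-qT) = 114.3000 * 0.99800200 = 114.07162845
K * exp(-rT) = 100.8600 * 0.97482238 = 98.32058514
P = C - S*exp(-qT) + K*exp(-rT)
P = 22.9871 - 114.07162845 + 98.32058514 = 7.2361

Answer: Put price = 7.2361


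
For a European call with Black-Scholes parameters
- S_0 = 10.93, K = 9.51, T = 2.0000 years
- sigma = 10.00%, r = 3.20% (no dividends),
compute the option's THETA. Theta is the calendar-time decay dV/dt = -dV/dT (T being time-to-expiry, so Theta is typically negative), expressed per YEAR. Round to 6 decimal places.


Answer: Theta = -0.310411

Derivation:
d1 = 1.5073213219; d2 = 1.3658999657
phi(d1) = 0.1280995841; exp(-qT) = 1.0000000000; exp(-rT) = 0.9380049995
Theta = -S*exp(-qT)*phi(d1)*sigma/(2*sqrt(T)) - r*K*exp(-rT)*N(d2) + q*S*exp(-qT)*N(d1)
N(d1) = 0.9341358426; N(d2) = 0.9140148182; sqrt(T) = 1.4142135624
Term 1 = -10.9300 * 1.0000000000 * 0.1280995841 * 0.1000 / (2 * 1.4142135624) = -0.0495020162
Term 2 = -0.0320 * 9.5100 * 0.9380049995 * 0.9140148182 = -0.2609088948
Term 3 = 0 (no dividend yield, q = 0)
Theta = -0.0495020162 + (-0.2609088948) + (0.0000000000) = -0.310411


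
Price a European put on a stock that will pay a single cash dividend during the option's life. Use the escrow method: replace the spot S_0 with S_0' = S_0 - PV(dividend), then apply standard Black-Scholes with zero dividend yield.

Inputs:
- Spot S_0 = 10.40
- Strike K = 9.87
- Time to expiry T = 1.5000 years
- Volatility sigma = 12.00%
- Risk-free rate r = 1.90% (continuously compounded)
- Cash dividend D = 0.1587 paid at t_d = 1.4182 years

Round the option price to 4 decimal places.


Answer: Price = 0.3119

Derivation:
PV(D) = D * exp(-r * t_d) = 0.1587 * 0.97341400 = 0.15448080
S_0' = S_0 - PV(D) = 10.4000 - 0.15448080 = 10.24551920
d1 = (ln(S_0'/K) + (r + sigma^2/2)*T) / (sigma*sqrt(T)) = 0.52147327
d2 = d1 - sigma*sqrt(T) = 0.37450388
exp(-rT) = 0.97190229
N(-d1) = 0.30101856; N(-d2) = 0.35401473
P = K * exp(-rT) * N(-d2) - S_0' * N(-d1) = 9.8700 * 0.97190229 * 0.35401473 - 10.24551920 * 0.30101856 = 0.3119


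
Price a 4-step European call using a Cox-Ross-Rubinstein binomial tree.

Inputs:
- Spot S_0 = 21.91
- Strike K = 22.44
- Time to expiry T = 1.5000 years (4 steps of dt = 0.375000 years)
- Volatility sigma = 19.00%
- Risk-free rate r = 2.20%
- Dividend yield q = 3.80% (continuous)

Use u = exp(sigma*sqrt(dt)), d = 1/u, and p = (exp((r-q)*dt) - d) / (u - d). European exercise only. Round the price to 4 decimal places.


dt = T/N = 0.375000
u = exp(sigma*sqrt(dt)) = 1.123390; d = 1/u = 0.890163
p = (exp((r-q)*dt) - d) / (u - d) = 0.445296
Discount per step: exp(-r*dt) = 0.991784
Stock lattice S(k, i) with i counting down-moves:
  k=0: S(0,0) = 21.9100
  k=1: S(1,0) = 24.6135; S(1,1) = 19.5035
  k=2: S(2,0) = 27.6505; S(2,1) = 21.9100; S(2,2) = 17.3613
  k=3: S(3,0) = 31.0623; S(3,1) = 24.6135; S(3,2) = 19.5035; S(3,3) = 15.4544
  k=4: S(4,0) = 34.8951; S(4,1) = 27.6505; S(4,2) = 21.9100; S(4,3) = 17.3613; S(4,4) = 13.7569
Terminal payoffs V(N, i) = max(S_T - K, 0):
  V(4,0) = 12.455093; V(4,1) = 5.210524; V(4,2) = 0.000000; V(4,3) = 0.000000; V(4,4) = 0.000000
Backward induction: V(k, i) = exp(-r*dt) * [p * V(k+1, i) + (1-p) * V(k+1, i+1)].
  V(3,0) = exp(-r*dt) * [p*12.455093 + (1-p)*5.210524] = 8.367187
  V(3,1) = exp(-r*dt) * [p*5.210524 + (1-p)*0.000000] = 2.301163
  V(3,2) = exp(-r*dt) * [p*0.000000 + (1-p)*0.000000] = 0.000000
  V(3,3) = exp(-r*dt) * [p*0.000000 + (1-p)*0.000000] = 0.000000
  V(2,0) = exp(-r*dt) * [p*8.367187 + (1-p)*2.301163] = 4.961240
  V(2,1) = exp(-r*dt) * [p*2.301163 + (1-p)*0.000000] = 1.016280
  V(2,2) = exp(-r*dt) * [p*0.000000 + (1-p)*0.000000] = 0.000000
  V(1,0) = exp(-r*dt) * [p*4.961240 + (1-p)*1.016280] = 2.750172
  V(1,1) = exp(-r*dt) * [p*1.016280 + (1-p)*0.000000] = 0.448827
  V(0,0) = exp(-r*dt) * [p*2.750172 + (1-p)*0.448827] = 1.461500

Answer: Price = V(0,0) = 1.4615


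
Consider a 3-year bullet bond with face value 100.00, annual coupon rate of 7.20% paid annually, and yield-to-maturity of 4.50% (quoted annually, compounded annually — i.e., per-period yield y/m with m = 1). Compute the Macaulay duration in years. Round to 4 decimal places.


Coupon per period c = face * coupon_rate / m = 7.200000
Periods per year m = 1; per-period yield y/m = 0.045000
Number of cashflows N = 3
Cashflows (t years, CF_t, discount factor 1/(1+y/m)^(m*t), PV):
  t = 1.0000: CF_t = 7.200000, DF = 0.956938, PV = 6.889952
  t = 2.0000: CF_t = 7.200000, DF = 0.915730, PV = 6.593256
  t = 3.0000: CF_t = 107.200000, DF = 0.876297, PV = 93.938996
Price P = sum_t PV_t = 107.422204
Macaulay numerator sum_t t * PV_t:
  t * PV_t at t = 1.0000: 6.889952
  t * PV_t at t = 2.0000: 13.186511
  t * PV_t at t = 3.0000: 281.816988
Macaulay duration D = (sum_t t * PV_t) / P = 301.893451 / 107.422204 = 2.810345

Answer: Macaulay duration = 2.8103 years


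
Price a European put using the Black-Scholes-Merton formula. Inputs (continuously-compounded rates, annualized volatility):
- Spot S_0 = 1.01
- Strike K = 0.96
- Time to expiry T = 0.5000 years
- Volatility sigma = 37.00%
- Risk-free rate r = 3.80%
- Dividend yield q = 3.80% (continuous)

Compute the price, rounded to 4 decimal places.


d1 = (ln(S/K) + (r - q + 0.5*sigma^2) * T) / (sigma * sqrt(T)) = 0.32487668
d2 = d1 - sigma * sqrt(T) = 0.06324717
exp(-rT) = 0.98117936; exp(-qT) = 0.98117936
P = K * exp(-rT) * N(-d2) - S_0 * exp(-qT) * N(-d1)
N(-d1) = 0.37263720; N(-d2) = 0.47478484
P = 0.9600 * 0.98117936 * 0.47478484 - 1.0100 * 0.98117936 * 0.37263720 = 0.0779

Answer: Price = 0.0779


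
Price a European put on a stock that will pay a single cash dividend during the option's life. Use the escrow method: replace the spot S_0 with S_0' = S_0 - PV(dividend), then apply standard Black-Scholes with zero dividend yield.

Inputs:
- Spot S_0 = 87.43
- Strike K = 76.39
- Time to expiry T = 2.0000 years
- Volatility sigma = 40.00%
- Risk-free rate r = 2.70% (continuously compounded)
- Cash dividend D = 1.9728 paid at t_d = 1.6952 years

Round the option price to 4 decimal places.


PV(D) = D * exp(-r * t_d) = 1.9728 * 0.95526127 = 1.88453942
S_0' = S_0 - PV(D) = 87.4300 - 1.88453942 = 85.54546058
d1 = (ln(S_0'/K) + (r + sigma^2/2)*T) / (sigma*sqrt(T)) = 0.57840652
d2 = d1 - sigma*sqrt(T) = 0.01272110
exp(-rT) = 0.94743211
N(-d1) = 0.28149485; N(-d2) = 0.49492515
P = K * exp(-rT) * N(-d2) - S_0' * N(-d1) = 76.3900 * 0.94743211 * 0.49492515 - 85.54546058 * 0.28149485 = 11.7393

Answer: Price = 11.7393


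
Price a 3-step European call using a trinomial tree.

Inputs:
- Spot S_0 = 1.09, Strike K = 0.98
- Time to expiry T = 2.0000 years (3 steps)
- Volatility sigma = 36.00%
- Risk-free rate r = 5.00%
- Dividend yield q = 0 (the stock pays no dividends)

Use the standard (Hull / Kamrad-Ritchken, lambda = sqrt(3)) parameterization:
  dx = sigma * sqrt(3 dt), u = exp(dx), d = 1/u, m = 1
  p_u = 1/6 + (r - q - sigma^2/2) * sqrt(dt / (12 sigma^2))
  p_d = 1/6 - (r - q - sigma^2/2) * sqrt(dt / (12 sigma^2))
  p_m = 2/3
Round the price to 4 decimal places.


dt = T/N = 0.666667; dx = sigma*sqrt(3*dt) = 0.509117
u = exp(dx) = 1.663821; d = 1/u = 0.601026
p_u = 0.156977, p_m = 0.666667, p_d = 0.176357
Discount per step: exp(-r*dt) = 0.967216
Stock lattice S(k, j) with j the centered position index:
  k=0: S(0,+0) = 1.0900
  k=1: S(1,-1) = 0.6551; S(1,+0) = 1.0900; S(1,+1) = 1.8136
  k=2: S(2,-2) = 0.3937; S(2,-1) = 0.6551; S(2,+0) = 1.0900; S(2,+1) = 1.8136; S(2,+2) = 3.0174
  k=3: S(3,-3) = 0.2367; S(3,-2) = 0.3937; S(3,-1) = 0.6551; S(3,+0) = 1.0900; S(3,+1) = 1.8136; S(3,+2) = 3.0174; S(3,+3) = 5.0205
Terminal payoffs V(N, j) = max(S_T - K, 0):
  V(3,-3) = 0.000000; V(3,-2) = 0.000000; V(3,-1) = 0.000000; V(3,+0) = 0.110000; V(3,+1) = 0.833565; V(3,+2) = 2.037448; V(3,+3) = 4.040494
Backward induction: V(k, j) = exp(-r*dt) * [p_u * V(k+1, j+1) + p_m * V(k+1, j) + p_d * V(k+1, j-1)]
  V(2,-2) = exp(-r*dt) * [p_u*0.000000 + p_m*0.000000 + p_d*0.000000] = 0.000000
  V(2,-1) = exp(-r*dt) * [p_u*0.110000 + p_m*0.000000 + p_d*0.000000] = 0.016701
  V(2,+0) = exp(-r*dt) * [p_u*0.833565 + p_m*0.110000 + p_d*0.000000] = 0.197490
  V(2,+1) = exp(-r*dt) * [p_u*2.037448 + p_m*0.833565 + p_d*0.110000] = 0.865601
  V(2,+2) = exp(-r*dt) * [p_u*4.040494 + p_m*2.037448 + p_d*0.833565] = 2.069423
  V(1,-1) = exp(-r*dt) * [p_u*0.197490 + p_m*0.016701 + p_d*0.000000] = 0.040754
  V(1,+0) = exp(-r*dt) * [p_u*0.865601 + p_m*0.197490 + p_d*0.016701] = 0.261617
  V(1,+1) = exp(-r*dt) * [p_u*2.069423 + p_m*0.865601 + p_d*0.197490] = 0.906037
  V(0,+0) = exp(-r*dt) * [p_u*0.906037 + p_m*0.261617 + p_d*0.040754] = 0.313209

Answer: Price = V(0,0) = 0.3132


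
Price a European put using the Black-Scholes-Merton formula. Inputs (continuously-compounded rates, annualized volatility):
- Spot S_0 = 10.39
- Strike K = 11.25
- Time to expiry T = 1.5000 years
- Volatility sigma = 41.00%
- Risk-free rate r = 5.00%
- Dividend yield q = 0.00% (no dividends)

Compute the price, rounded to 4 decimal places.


Answer: Price = 2.0880

Derivation:
d1 = (ln(S/K) + (r - q + 0.5*sigma^2) * T) / (sigma * sqrt(T)) = 0.24206271
d2 = d1 - sigma * sqrt(T) = -0.26008269
exp(-rT) = 0.92774349; exp(-qT) = 1.00000000
P = K * exp(-rT) * N(-d2) - S_0 * exp(-qT) * N(-d1)
N(-d1) = 0.40436579; N(-d2) = 0.60260000
P = 11.2500 * 0.92774349 * 0.60260000 - 10.3900 * 1.00000000 * 0.40436579 = 2.0880


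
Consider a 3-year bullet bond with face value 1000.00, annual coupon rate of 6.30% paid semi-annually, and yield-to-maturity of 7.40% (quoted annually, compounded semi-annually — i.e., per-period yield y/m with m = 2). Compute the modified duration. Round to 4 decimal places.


Answer: Modified duration = 2.6772

Derivation:
Coupon per period c = face * coupon_rate / m = 31.500000
Periods per year m = 2; per-period yield y/m = 0.037000
Number of cashflows N = 6
Cashflows (t years, CF_t, discount factor 1/(1+y/m)^(m*t), PV):
  t = 0.5000: CF_t = 31.500000, DF = 0.964320, PV = 30.376085
  t = 1.0000: CF_t = 31.500000, DF = 0.929913, PV = 29.292271
  t = 1.5000: CF_t = 31.500000, DF = 0.896734, PV = 28.247127
  t = 2.0000: CF_t = 31.500000, DF = 0.864739, PV = 27.239274
  t = 2.5000: CF_t = 31.500000, DF = 0.833885, PV = 26.267381
  t = 3.0000: CF_t = 1031.500000, DF = 0.804132, PV = 829.462381
Price P = sum_t PV_t = 970.884519
First compute Macaulay numerator sum_t t * PV_t:
  t * PV_t at t = 0.5000: 15.188042
  t * PV_t at t = 1.0000: 29.292271
  t * PV_t at t = 1.5000: 42.370691
  t * PV_t at t = 2.0000: 54.478548
  t * PV_t at t = 2.5000: 65.668452
  t * PV_t at t = 3.0000: 2488.387143
Macaulay duration D = 2695.385147 / 970.884519 = 2.776216
Modified duration = D / (1 + y/m) = 2.776216 / (1 + 0.037000) = 2.677161


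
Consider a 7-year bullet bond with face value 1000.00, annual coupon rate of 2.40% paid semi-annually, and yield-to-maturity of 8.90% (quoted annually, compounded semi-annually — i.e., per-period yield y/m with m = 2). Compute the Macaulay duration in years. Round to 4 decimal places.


Coupon per period c = face * coupon_rate / m = 12.000000
Periods per year m = 2; per-period yield y/m = 0.044500
Number of cashflows N = 14
Cashflows (t years, CF_t, discount factor 1/(1+y/m)^(m*t), PV):
  t = 0.5000: CF_t = 12.000000, DF = 0.957396, PV = 11.488751
  t = 1.0000: CF_t = 12.000000, DF = 0.916607, PV = 10.999283
  t = 1.5000: CF_t = 12.000000, DF = 0.877556, PV = 10.530668
  t = 2.0000: CF_t = 12.000000, DF = 0.840168, PV = 10.082018
  t = 2.5000: CF_t = 12.000000, DF = 0.804374, PV = 9.652483
  t = 3.0000: CF_t = 12.000000, DF = 0.770104, PV = 9.241247
  t = 3.5000: CF_t = 12.000000, DF = 0.737294, PV = 8.847532
  t = 4.0000: CF_t = 12.000000, DF = 0.705883, PV = 8.470591
  t = 4.5000: CF_t = 12.000000, DF = 0.675809, PV = 8.109709
  t = 5.0000: CF_t = 12.000000, DF = 0.647017, PV = 7.764202
  t = 5.5000: CF_t = 12.000000, DF = 0.619451, PV = 7.433415
  t = 6.0000: CF_t = 12.000000, DF = 0.593060, PV = 7.116721
  t = 6.5000: CF_t = 12.000000, DF = 0.567793, PV = 6.813519
  t = 7.0000: CF_t = 1012.000000, DF = 0.543603, PV = 550.126153
Price P = sum_t PV_t = 666.676289
Macaulay numerator sum_t t * PV_t:
  t * PV_t at t = 0.5000: 5.744375
  t * PV_t at t = 1.0000: 10.999283
  t * PV_t at t = 1.5000: 15.796002
  t * PV_t at t = 2.0000: 20.164036
  t * PV_t at t = 2.5000: 24.131206
  t * PV_t at t = 3.0000: 27.723741
  t * PV_t at t = 3.5000: 30.966362
  t * PV_t at t = 4.0000: 33.882362
  t * PV_t at t = 4.5000: 36.493689
  t * PV_t at t = 5.0000: 38.821008
  t * PV_t at t = 5.5000: 40.883781
  t * PV_t at t = 6.0000: 42.700323
  t * PV_t at t = 6.5000: 44.287873
  t * PV_t at t = 7.0000: 3850.883073
Macaulay duration D = (sum_t t * PV_t) / P = 4223.477114 / 666.676289 = 6.335124

Answer: Macaulay duration = 6.3351 years


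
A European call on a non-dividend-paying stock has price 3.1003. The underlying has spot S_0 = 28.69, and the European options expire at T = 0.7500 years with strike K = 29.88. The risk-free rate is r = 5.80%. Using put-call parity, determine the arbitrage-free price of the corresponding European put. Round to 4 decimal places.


Answer: Put price = 3.0184

Derivation:
Put-call parity: C - P = S_0 * exp(-qT) - K * exp(-rT).
S_0 * exp(-qT) = 28.6900 * 1.00000000 = 28.69000000
K * exp(-rT) = 29.8800 * 0.95743255 = 28.60808472
P = C - S*exp(-qT) + K*exp(-rT)
P = 3.1003 - 28.69000000 + 28.60808472 = 3.0184
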